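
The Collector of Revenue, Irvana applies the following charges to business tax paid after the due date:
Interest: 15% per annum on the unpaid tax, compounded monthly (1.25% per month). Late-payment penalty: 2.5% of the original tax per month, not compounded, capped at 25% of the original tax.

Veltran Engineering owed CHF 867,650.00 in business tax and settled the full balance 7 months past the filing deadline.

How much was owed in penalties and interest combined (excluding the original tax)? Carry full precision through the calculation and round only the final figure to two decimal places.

Penalty: 7 × 2.5% × CHF 867,650.00 = CHF 151,838.75 (below the 25% cap of CHF 216,912.50)
Interest: CHF 867,650.00 × ((1 + 0.0125)^7 − 1) = CHF 867,650.00 × 0.0908505… = CHF 78,826.4106…
Penalties + interest = CHF 151,838.7500 + CHF 78,826.4106… = CHF 230,665.16

CHF 230,665.16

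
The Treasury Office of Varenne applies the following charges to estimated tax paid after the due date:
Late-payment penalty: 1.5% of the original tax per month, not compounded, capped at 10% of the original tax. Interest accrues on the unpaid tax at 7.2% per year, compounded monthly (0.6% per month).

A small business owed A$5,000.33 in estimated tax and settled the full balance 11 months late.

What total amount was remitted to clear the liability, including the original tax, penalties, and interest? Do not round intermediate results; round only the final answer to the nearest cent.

Penalty (uncapped): 11 × 1.5% × A$5,000.33 = A$825.05…; cap = 10% × A$5,000.33 = A$500.03… → penalty = A$500.03…
Interest: A$5,000.33 × ((1 + 0.006)^11 − 1) = A$5,000.33 × 0.0680161… = A$340.1028…
Total = A$5,000.33 + A$500.0330 + A$340.1028… = A$5,840.47

A$5,840.47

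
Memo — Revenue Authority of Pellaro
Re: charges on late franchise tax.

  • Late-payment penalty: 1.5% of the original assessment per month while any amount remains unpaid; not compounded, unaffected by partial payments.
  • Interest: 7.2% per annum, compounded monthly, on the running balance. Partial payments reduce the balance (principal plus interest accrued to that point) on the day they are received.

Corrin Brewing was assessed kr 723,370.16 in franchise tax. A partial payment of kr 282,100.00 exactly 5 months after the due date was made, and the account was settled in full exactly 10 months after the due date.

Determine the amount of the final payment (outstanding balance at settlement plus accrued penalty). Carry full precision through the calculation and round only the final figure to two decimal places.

kr 585,803.53

Monthly rate = 7.2% ÷ 12 = 0.6%
Balance at month 5: kr 723,370.1600 × (1 + 0.006)^5 = kr 745,333.2452…
After kr 282,100.00 payment: kr 745,333.2452… − kr 282,100.00 = kr 463,233.2452…
Balance at month 10: kr 463,233.2452… × (1 + 0.006)^5 = kr 477,298.0101…
Penalty: 10 × 1.5% × kr 723,370.16 = kr 108,505.52…
Final settlement = outstanding balance + penalty = kr 477,298.0101… + kr 108,505.52… = kr 585,803.53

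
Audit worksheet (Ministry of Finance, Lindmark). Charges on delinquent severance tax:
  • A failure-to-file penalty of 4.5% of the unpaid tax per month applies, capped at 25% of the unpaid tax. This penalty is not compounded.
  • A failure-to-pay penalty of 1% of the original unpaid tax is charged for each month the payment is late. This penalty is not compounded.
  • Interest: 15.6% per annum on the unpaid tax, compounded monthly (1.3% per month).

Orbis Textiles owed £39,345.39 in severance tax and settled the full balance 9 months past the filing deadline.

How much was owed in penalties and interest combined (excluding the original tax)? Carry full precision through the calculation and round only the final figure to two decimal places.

£18,227.63

Failure-to-file: 9 × 4.5% × £39,345.39 = £15,934.88…, capped at 25% × £39,345.39 = £9,836.35…
Failure-to-pay penalty = 1% × £39,345.39 × 9 mo = £3,541.09…
Interest: £39,345.39 × ((1 + 0.013)^9 − 1) = £39,345.39 × 0.1232722… = £4,850.1925…
Penalties + interest = £13,377.4326 + £4,850.1925… = £18,227.63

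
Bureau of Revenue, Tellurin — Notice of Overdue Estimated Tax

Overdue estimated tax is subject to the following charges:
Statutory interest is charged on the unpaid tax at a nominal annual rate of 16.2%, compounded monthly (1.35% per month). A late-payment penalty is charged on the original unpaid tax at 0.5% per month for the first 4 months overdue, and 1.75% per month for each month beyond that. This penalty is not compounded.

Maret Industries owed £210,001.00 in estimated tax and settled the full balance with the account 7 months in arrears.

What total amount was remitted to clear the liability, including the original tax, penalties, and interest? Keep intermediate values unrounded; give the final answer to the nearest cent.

£245,893.22

Penalty, months 1–4: 4 × 0.5% × £210,001.00 = £4,200.02
Penalty, months 5–7: 3 × 1.75% × £210,001.00 = £11,025.05…
Interest: £210,001.00 × ((1 + 0.0135)^7 − 1) = £210,001.00 × 0.0984145… = £20,667.1508…
Total = £210,001.00 + £15,225.0725 + £20,667.1508… = £245,893.22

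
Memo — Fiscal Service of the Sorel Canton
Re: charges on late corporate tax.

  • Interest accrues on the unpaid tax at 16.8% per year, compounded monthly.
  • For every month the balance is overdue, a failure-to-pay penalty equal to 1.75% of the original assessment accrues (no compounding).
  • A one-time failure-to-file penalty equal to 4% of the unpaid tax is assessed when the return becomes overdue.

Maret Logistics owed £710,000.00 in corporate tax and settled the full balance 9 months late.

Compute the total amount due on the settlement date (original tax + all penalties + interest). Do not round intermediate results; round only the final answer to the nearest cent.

£944,861.90

Failure-to-file penalty: 4% × £710,000.00 = £28,400.00
Failure-to-pay penalty: 9 × 1.75% × £710,000.00 = £111,825.00
Interest (16.8%/yr ÷ 12 = 1.4%/month): £710,000.00 × ((1 + 0.014)^9 − 1) = £94,636.8974…
Total = £710,000.00 + £140,225.0000 + £94,636.8974… = £944,861.90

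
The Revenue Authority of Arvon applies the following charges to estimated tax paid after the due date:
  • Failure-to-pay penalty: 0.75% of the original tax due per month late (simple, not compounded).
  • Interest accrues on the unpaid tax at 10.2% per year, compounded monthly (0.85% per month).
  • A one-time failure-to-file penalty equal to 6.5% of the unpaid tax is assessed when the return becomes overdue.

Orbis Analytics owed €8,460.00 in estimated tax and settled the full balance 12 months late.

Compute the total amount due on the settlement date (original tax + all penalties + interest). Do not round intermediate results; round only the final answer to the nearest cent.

Failure-to-file penalty: 6.5% × €8,460.00 = €549.90
Failure-to-pay penalty: 12 × 0.75% × €8,460.00 = €761.40
Interest: €8,460.00 × ((1 + 0.0085)^12 − 1) = €8,460.00 × 0.1069062… = €904.4267…
Total = €8,460.00 + €1,311.3000 + €904.4267… = €10,675.73

€10,675.73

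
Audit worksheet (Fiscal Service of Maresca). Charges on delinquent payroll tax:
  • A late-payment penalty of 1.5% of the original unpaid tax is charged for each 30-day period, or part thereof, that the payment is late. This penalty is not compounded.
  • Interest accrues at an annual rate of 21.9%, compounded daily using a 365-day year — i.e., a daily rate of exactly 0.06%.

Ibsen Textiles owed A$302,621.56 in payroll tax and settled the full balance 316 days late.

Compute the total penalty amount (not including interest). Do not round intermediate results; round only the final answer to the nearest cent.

Penalty periods: ⌈316/30⌉ = 11; penalty = 11 × 1.5% × A$302,621.56 = A$49,932.56…

A$49,932.56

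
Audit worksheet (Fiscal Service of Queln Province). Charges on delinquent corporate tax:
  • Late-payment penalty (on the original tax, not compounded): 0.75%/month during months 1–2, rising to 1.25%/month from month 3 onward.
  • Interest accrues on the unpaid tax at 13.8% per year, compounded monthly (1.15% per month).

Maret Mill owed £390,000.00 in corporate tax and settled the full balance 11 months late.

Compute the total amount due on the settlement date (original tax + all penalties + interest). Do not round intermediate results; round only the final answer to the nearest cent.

Penalty, months 1–2: 2 × 0.75% × £390,000.00 = £5,850.00
Penalty, months 3–11: 9 × 1.25% × £390,000.00 = £43,875.00
Interest: £390,000.00 × ((1 + 0.0115)^11 − 1) = £390,000.00 × 0.1340306… = £52,271.9184…
Total = £390,000.00 + £49,725.0000 + £52,271.9184… = £491,996.92

£491,996.92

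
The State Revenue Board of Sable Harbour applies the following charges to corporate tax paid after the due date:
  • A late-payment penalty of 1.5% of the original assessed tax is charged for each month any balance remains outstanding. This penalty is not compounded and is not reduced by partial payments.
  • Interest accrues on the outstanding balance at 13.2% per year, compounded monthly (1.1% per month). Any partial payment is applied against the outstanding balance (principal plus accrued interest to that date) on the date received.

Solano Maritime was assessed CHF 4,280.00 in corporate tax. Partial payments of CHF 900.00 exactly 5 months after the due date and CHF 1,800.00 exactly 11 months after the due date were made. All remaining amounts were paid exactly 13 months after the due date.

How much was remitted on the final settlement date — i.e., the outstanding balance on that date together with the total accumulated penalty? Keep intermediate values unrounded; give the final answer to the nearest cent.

Balance at month 5: CHF 4,280.0000 × (1 + 0.011)^5 = CHF 4,520.6361…
After CHF 900.00 payment: CHF 4,520.6361… − CHF 900.00 = CHF 3,620.6361…
Balance at month 11: CHF 3,620.6361… × (1 + 0.011)^6 = CHF 3,866.2667…
After CHF 1,800.00 payment: CHF 3,866.2667… − CHF 1,800.00 = CHF 2,066.2667…
Balance at month 13: CHF 2,066.2667… × (1 + 0.011)^2 = CHF 2,111.9746…
Penalty: 13 × 1.5% × CHF 4,280.00 = CHF 834.60
Final settlement = outstanding balance + penalty = CHF 2,111.9746… + CHF 834.60 = CHF 2,946.57

CHF 2,946.57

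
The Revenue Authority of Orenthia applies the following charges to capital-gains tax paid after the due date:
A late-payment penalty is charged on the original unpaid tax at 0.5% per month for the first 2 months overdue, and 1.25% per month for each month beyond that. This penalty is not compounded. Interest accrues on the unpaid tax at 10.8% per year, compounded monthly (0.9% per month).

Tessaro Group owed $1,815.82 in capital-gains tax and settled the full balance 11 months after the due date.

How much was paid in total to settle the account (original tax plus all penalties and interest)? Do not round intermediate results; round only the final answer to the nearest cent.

$2,226.34

Penalty, months 1–2: 2 × 0.5% × $1,815.82 = $18.16…
Penalty, months 3–11: 9 × 1.25% × $1,815.82 = $204.28…
Interest: $1,815.82 × ((1 + 0.009)^11 − 1) = $1,815.82 × 0.1035775… = $188.0781…
Total = $1,815.82 + $222.4380… + $188.0781… = $2,226.34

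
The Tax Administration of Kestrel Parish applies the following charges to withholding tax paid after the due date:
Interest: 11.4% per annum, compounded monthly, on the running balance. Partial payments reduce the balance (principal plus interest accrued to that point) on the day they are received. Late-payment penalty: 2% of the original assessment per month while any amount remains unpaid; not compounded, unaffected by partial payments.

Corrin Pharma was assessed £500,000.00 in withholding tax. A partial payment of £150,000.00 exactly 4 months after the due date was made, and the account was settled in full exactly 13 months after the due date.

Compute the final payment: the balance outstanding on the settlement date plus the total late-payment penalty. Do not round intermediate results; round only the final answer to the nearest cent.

Monthly rate = 11.4% ÷ 12 = 0.95%
Balance at month 4: £500,000.0000 × (1 + 0.0095)^4 = £519,272.4688…
After £150,000.00 payment: £519,272.4688… − £150,000.00 = £369,272.4688…
Balance at month 13: £369,272.4688… × (1 + 0.0095)^9 = £402,072.0086…
Penalty: 13 × 2% × £500,000.00 = £130,000.00
Final settlement = outstanding balance + penalty = £402,072.0086… + £130,000.00 = £532,072.01

£532,072.01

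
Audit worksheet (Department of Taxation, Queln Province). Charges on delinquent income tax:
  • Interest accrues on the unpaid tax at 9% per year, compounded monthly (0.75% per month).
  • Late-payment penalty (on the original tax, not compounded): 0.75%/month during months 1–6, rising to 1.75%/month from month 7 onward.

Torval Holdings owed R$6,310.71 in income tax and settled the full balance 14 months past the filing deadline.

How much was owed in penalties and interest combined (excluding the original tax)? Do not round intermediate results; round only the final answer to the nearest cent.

R$1,863.40

Penalty, months 1–6: 6 × 0.75% × R$6,310.71 = R$283.98…
Penalty, months 7–14: 8 × 1.75% × R$6,310.71 = R$883.50…
Interest: R$6,310.71 × ((1 + 0.0075)^14 − 1) = R$6,310.71 × 0.1102755… = R$695.9169…
Penalties + interest = R$1,167.4814… + R$695.9169… = R$1,863.40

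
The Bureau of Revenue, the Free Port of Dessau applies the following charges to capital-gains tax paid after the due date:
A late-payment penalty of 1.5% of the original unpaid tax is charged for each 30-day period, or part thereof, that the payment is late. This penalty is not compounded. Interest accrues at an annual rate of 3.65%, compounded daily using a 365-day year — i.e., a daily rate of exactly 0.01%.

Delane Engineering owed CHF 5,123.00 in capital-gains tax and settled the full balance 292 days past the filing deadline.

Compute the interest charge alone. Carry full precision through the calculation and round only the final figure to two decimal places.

CHF 151.79

Interest: CHF 5,123.00 × ((1 + 0.0001)^292 − 1) = CHF 5,123.00 × 0.02962900… = CHF 151.7894…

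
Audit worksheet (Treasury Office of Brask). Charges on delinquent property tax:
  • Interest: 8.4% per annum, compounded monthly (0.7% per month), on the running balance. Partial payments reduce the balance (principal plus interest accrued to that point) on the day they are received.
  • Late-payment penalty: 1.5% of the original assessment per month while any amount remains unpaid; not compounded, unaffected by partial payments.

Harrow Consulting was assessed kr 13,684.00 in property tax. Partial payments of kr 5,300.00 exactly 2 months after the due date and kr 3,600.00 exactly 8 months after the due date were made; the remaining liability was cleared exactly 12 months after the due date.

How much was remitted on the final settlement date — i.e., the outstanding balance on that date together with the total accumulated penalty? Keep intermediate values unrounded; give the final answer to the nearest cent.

Balance at month 2: kr 13,684.0000 × (1 + 0.007)^2 = kr 13,876.2465…
After kr 5,300.00 payment: kr 13,876.2465… − kr 5,300.00 = kr 8,576.2465…
Balance at month 8: kr 8,576.2465… × (1 + 0.007)^6 = kr 8,942.8116…
After kr 3,600.00 payment: kr 8,942.8116… − kr 3,600.00 = kr 5,342.8116…
Balance at month 12: kr 5,342.8116… × (1 + 0.007)^4 = kr 5,493.9884…
Penalty: 12 × 1.5% × kr 13,684.00 = kr 2,463.12
Final settlement = outstanding balance + penalty = kr 5,493.9884… + kr 2,463.12 = kr 7,957.11

kr 7,957.11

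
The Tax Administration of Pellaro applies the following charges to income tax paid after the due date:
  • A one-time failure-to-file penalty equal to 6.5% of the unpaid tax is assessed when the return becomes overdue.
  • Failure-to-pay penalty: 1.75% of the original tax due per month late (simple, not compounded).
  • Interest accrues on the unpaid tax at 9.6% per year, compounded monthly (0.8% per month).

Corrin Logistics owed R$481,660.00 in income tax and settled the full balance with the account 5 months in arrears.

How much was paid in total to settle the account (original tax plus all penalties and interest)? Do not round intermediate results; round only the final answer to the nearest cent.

Failure-to-file penalty: 6.5% × R$481,660.00 = R$31,307.90
Failure-to-pay penalty: 5 × 1.75% × R$481,660.00 = R$42,145.25
Interest: R$481,660.00 × ((1 + 0.008)^5 − 1) = R$481,660.00 × 0.0406451… = R$19,577.1384…
Total = R$481,660.00 + R$73,453.1500 + R$19,577.1384… = R$574,690.29

R$574,690.29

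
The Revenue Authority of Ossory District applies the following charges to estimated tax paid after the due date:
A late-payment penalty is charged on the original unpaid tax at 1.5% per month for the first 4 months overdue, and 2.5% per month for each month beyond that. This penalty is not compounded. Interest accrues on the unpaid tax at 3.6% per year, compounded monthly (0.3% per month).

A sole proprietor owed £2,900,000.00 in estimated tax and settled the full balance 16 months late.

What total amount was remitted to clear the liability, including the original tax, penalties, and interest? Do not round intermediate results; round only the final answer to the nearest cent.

£4,086,376.28

Penalty, months 1–4: 4 × 1.5% × £2,900,000.00 = £174,000.00
Penalty, months 5–16: 12 × 2.5% × £2,900,000.00 = £870,000.00
Interest: £2,900,000.00 × ((1 + 0.003)^16 − 1) = £2,900,000.00 × 0.0490953… = £142,376.2786…
Total = £2,900,000.00 + £1,044,000.0000 + £142,376.2786… = £4,086,376.28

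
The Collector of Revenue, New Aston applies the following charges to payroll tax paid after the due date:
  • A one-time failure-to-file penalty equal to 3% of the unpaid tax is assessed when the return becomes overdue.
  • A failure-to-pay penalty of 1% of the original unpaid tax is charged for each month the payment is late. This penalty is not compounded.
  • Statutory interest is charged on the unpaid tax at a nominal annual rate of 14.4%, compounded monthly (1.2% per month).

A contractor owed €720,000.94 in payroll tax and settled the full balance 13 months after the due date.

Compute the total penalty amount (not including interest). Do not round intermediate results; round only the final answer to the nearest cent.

Failure-to-file penalty: 3% × €720,000.94 = €21,600.03…
Failure-to-pay penalty = 1% × €720,000.94 × 13 mo = €93,600.12…
Total penalty = €21,600.03… + €93,600.12… = €115,200.15

€115,200.15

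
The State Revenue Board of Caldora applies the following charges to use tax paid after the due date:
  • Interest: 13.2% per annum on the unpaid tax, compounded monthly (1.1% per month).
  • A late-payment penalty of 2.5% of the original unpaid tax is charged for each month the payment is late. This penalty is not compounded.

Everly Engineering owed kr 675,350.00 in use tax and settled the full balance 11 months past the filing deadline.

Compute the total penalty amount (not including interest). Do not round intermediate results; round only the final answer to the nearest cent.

kr 185,721.25

Late-payment penalty = 2.5% × kr 675,350.00 × 11 mo = kr 185,721.25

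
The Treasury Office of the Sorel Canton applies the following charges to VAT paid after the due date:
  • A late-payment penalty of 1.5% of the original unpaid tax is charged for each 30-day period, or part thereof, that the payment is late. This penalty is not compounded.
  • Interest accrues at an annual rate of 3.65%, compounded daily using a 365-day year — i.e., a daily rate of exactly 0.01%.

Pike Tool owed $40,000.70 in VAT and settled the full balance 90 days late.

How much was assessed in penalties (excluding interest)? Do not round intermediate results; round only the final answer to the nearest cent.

Penalty periods: ⌈90/30⌉ = 3; penalty = 3 × 1.5% × $40,000.70 = $1,800.03…

$1,800.03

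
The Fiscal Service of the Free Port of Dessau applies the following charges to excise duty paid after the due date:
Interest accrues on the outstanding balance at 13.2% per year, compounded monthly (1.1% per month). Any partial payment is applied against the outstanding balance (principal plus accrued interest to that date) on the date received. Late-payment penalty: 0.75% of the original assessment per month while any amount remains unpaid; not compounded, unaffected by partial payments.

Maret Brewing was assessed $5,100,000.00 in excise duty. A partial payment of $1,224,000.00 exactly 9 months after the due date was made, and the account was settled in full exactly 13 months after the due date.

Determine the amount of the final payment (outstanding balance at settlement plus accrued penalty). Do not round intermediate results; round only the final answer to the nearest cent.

$5,097,928.50

Balance at month 9: $5,100,000.0000 × (1 + 0.011)^9 = $5,627,695.3130…
After $1,224,000.00 payment: $5,627,695.3130… − $1,224,000.00 = $4,403,695.3130…
Balance at month 13: $4,403,695.3130… × (1 + 0.011)^4 = $4,600,678.4993…
Penalty: 13 × 0.75% × $5,100,000.00 = $497,250.00
Final settlement = outstanding balance + penalty = $4,600,678.4993… + $497,250.00 = $5,097,928.50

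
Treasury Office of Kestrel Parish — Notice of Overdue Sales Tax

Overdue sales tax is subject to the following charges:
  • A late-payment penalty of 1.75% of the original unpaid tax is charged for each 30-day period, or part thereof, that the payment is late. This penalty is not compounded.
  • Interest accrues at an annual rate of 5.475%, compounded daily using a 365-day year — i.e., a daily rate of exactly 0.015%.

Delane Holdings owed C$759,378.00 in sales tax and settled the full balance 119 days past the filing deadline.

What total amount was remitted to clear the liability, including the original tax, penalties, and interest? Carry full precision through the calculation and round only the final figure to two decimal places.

Penalty periods: ⌈119/30⌉ = 4; penalty = 4 × 1.75% × C$759,378.00 = C$53,156.46
Interest: C$759,378.00 × ((1 + 0.00015)^119 − 1) = C$759,378.00 × 0.01800890… = C$13,675.5630…
Total = C$759,378.00 + C$53,156.4600 + C$13,675.5630… = C$826,210.02

C$826,210.02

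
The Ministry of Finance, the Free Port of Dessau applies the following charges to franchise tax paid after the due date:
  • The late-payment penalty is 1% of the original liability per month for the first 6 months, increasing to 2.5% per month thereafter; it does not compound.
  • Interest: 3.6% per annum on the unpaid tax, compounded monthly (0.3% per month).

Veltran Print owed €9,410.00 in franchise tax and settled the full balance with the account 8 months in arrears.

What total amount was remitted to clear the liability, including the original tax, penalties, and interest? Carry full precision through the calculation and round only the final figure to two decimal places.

€10,673.33

Penalty, months 1–6: 6 × 1% × €9,410.00 = €564.60
Penalty, months 7–8: 2 × 2.5% × €9,410.00 = €470.50
Interest: €9,410.00 × ((1 + 0.003)^8 − 1) = €9,410.00 × 0.0242535… = €228.2256…
Total = €9,410.00 + €1,035.1000 + €228.2256… = €10,673.33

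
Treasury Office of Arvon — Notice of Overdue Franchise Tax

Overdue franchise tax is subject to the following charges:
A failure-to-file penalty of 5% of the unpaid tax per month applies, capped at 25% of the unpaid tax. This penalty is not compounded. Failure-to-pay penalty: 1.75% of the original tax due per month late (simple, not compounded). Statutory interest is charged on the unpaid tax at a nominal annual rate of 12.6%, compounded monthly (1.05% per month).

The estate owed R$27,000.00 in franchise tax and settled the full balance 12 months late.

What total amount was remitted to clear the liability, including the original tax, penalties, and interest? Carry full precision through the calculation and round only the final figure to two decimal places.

R$43,025.51

Failure-to-file: 12 × 5% × R$27,000.00 = R$16,200.00, capped at 25% × R$27,000.00 = R$6,750.00
Failure-to-pay penalty: 12 × 1.75% × R$27,000.00 = R$5,670.00
Interest: R$27,000.00 × ((1 + 0.0105)^12 − 1) = R$27,000.00 × 0.1335373… = R$3,605.5070…
Total = R$27,000.00 + R$12,420.0000 + R$3,605.5070… = R$43,025.51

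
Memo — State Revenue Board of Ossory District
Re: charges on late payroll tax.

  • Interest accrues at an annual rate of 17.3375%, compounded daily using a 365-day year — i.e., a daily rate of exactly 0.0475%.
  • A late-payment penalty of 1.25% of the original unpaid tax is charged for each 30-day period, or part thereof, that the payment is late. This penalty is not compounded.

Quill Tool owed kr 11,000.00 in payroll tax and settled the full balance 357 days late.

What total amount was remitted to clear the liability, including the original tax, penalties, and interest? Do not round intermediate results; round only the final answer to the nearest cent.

Penalty periods: ⌈357/30⌉ = 12; penalty = 12 × 1.25% × kr 11,000.00 = kr 1,650.00
Interest: kr 11,000.00 × ((1 + 0.000475)^357 − 1) = kr 11,000.00 × 0.18475350… = kr 2,032.2885…
Total = kr 11,000.00 + kr 1,650.0000 + kr 2,032.2885… = kr 14,682.29

kr 14,682.29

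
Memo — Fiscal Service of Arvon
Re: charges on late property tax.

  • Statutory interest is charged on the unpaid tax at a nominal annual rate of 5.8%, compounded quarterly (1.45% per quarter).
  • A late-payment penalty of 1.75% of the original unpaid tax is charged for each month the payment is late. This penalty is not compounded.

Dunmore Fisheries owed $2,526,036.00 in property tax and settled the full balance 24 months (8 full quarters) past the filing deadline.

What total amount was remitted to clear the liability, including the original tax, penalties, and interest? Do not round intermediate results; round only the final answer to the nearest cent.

Late-payment penalty: 24 × 1.75% × $2,526,036.00 = $1,060,935.12
Interest: $2,526,036.00 × ((1 + 0.0145)^8 − 1) = $2,526,036.00 × 0.1220609… = $308,330.1102…
Total = $2,526,036.00 + $1,060,935.1200 + $308,330.1102… = $3,895,301.23

$3,895,301.23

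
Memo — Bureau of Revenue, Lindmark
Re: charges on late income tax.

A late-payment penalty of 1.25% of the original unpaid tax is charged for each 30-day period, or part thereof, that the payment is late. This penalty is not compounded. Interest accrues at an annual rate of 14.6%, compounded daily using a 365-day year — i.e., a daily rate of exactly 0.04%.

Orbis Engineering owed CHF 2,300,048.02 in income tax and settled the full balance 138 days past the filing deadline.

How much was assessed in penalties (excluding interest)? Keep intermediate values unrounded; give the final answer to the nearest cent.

Penalty periods: ⌈138/30⌉ = 5; penalty = 5 × 1.25% × CHF 2,300,048.02 = CHF 143,753.00…

CHF 143,753.00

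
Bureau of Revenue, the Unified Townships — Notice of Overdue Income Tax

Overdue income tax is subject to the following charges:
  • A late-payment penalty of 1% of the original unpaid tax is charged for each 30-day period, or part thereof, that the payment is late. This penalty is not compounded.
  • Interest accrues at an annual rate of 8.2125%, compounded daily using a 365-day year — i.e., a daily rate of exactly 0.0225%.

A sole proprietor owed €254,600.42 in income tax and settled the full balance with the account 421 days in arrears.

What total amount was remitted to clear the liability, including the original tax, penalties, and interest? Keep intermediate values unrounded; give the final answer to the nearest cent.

€318,083.70

Penalty periods: ⌈421/30⌉ = 15; penalty = 15 × 1% × €254,600.42 = €38,190.06…
Interest: €254,600.42 × ((1 + 0.000225)^421 − 1) = €254,600.42 × 0.09934478… = €25,293.2219…
Total = €254,600.42 + €38,190.0630 + €25,293.2219… = €318,083.70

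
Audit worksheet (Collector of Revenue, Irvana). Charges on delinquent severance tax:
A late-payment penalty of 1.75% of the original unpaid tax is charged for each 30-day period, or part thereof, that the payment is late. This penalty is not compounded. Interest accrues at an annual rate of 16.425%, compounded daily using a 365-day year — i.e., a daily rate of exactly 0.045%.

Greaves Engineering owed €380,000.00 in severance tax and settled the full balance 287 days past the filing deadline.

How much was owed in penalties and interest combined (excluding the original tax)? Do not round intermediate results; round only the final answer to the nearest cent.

€118,874.54

Penalty periods: ⌈287/30⌉ = 10; penalty = 10 × 1.75% × €380,000.00 = €66,500.00
Interest: €380,000.00 × ((1 + 0.00045)^287 − 1) = €380,000.00 × 0.13782774… = €52,374.5397…
Penalties + interest = €66,500.0000 + €52,374.5397… = €118,874.54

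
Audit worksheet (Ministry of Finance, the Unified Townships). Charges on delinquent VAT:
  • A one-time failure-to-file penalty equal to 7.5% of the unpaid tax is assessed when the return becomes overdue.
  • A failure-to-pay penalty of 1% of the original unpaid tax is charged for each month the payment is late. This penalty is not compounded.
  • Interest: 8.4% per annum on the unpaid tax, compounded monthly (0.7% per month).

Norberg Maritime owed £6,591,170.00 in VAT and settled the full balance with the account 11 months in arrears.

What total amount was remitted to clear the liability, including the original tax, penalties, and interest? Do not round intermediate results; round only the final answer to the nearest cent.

Failure-to-file penalty: 7.5% × £6,591,170.00 = £494,337.75
Failure-to-pay penalty: 11 × 1% × £6,591,170.00 = £725,028.70
Interest: £6,591,170.00 × ((1 + 0.007)^11 − 1) = £6,591,170.00 × 0.0797524… = £525,661.5943…
Total = £6,591,170.00 + £1,219,366.4500 + £525,661.5943… = £8,336,198.04

£8,336,198.04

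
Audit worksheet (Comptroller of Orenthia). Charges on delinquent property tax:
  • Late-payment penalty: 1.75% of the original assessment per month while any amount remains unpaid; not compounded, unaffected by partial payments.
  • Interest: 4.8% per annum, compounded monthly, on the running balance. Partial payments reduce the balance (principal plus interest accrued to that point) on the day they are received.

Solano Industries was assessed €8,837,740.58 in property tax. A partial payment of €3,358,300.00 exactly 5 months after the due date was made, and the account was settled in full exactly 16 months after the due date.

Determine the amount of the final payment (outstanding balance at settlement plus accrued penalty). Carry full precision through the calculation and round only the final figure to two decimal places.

€8,386,156.45

Monthly rate = 4.8% ÷ 12 = 0.4%
Balance at month 5: €8,837,740.5800 × (1 + 0.004)^5 = €9,015,915.0976…
After €3,358,300.00 payment: €9,015,915.0976… − €3,358,300.00 = €5,657,615.0976…
Balance at month 16: €5,657,615.0976… × (1 + 0.004)^11 = €5,911,589.0882…
Penalty: 16 × 1.75% × €8,837,740.58 = €2,474,567.36…
Final settlement = outstanding balance + penalty = €5,911,589.0882… + €2,474,567.36… = €8,386,156.45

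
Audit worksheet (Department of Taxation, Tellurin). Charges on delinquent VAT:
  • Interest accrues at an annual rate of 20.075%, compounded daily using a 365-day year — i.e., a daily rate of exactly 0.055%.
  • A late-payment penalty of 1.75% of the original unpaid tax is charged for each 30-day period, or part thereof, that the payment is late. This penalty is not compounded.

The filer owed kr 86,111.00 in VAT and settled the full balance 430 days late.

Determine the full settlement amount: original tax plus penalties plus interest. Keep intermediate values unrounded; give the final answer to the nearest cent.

kr 131,683.11

Penalty periods: ⌈430/30⌉ = 15; penalty = 15 × 1.75% × kr 86,111.00 = kr 22,604.14…
Interest: kr 86,111.00 × ((1 + 0.00055)^430 − 1) = kr 86,111.00 × 0.26672520… = kr 22,967.9736…
Total = kr 86,111.00 + kr 22,604.1375 + kr 22,967.9736… = kr 131,683.11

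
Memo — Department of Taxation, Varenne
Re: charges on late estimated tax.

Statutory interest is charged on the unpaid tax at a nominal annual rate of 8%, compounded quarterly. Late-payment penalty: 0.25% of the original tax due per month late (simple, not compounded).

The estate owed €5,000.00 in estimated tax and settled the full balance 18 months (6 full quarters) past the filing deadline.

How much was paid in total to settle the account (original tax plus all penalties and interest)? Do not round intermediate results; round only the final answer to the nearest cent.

Late-payment penalty: 18 × 0.25% × €5,000.00 = €225.00
Interest (8%/yr ÷ 4 = 2%/quarter): €5,000.00 × ((1 + 0.02)^6 − 1) = €630.8121…
Total = €5,000.00 + €225.0000 + €630.8121… = €5,855.81

€5,855.81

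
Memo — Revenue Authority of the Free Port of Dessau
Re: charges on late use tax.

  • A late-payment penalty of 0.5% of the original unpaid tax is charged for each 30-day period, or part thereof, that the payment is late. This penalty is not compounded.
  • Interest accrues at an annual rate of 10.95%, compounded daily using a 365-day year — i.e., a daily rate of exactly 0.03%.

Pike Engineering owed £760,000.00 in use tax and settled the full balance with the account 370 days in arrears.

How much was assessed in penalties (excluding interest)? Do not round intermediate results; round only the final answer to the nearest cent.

£49,400.00

Penalty periods: ⌈370/30⌉ = 13; penalty = 13 × 0.5% × £760,000.00 = £49,400.00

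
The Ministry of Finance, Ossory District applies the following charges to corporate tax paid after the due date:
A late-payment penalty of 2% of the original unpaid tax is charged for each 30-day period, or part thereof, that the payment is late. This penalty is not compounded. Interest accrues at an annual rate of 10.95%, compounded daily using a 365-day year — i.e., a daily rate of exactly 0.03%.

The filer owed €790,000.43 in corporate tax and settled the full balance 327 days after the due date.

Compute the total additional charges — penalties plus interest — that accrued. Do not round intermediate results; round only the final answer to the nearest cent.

€255,215.06

Penalty periods: ⌈327/30⌉ = 11; penalty = 11 × 2% × €790,000.43 = €173,800.09…
Interest: €790,000.43 × ((1 + 0.0003)^327 − 1) = €790,000.43 × 0.10305686… = €81,414.9626…
Penalties + interest = €173,800.0946 + €81,414.9626… = €255,215.06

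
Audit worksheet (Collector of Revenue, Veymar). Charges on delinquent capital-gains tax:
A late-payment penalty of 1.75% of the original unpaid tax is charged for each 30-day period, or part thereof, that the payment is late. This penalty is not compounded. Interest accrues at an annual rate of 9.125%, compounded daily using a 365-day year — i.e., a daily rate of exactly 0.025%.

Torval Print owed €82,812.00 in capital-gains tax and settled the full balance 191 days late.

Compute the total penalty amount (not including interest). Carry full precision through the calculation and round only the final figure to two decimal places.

Penalty periods: ⌈191/30⌉ = 7; penalty = 7 × 1.75% × €82,812.00 = €10,144.47

€10,144.47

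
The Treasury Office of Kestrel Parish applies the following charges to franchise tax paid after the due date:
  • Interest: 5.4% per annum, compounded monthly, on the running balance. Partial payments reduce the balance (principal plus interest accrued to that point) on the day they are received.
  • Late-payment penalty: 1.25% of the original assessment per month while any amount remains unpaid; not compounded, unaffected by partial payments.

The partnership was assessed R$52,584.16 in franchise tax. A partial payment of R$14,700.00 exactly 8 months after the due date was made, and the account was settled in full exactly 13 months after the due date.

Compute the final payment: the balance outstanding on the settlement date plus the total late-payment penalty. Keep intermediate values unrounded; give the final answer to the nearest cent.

R$49,255.96

Monthly rate = 5.4% ÷ 12 = 0.45%
Balance at month 8: R$52,584.1600 × (1 + 0.0045)^8 = R$54,507.2748…
After R$14,700.00 payment: R$54,507.2748… − R$14,700.00 = R$39,807.2748…
Balance at month 13: R$39,807.2748… × (1 + 0.0045)^5 = R$40,711.0358…
Penalty: 13 × 1.25% × R$52,584.16 = R$8,544.93…
Final settlement = outstanding balance + penalty = R$40,711.0358… + R$8,544.93… = R$49,255.96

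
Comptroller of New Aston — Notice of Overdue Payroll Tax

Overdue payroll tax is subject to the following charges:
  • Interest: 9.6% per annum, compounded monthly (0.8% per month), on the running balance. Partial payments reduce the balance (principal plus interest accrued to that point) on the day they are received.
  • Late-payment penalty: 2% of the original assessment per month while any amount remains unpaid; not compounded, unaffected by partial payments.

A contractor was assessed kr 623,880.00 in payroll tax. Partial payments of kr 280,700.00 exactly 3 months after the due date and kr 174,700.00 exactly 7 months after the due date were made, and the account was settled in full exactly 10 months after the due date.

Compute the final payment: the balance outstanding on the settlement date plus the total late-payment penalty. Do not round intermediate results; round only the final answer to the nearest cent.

Balance at month 3: kr 623,880.0000 × (1 + 0.008)^3 = kr 638,973.2244…
After kr 280,700.00 payment: kr 638,973.2244… − kr 280,700.00 = kr 358,273.2244…
Balance at month 7: kr 358,273.2244… × (1 + 0.008)^4 = kr 369,876.2797…
After kr 174,700.00 payment: kr 369,876.2797… − kr 174,700.00 = kr 195,176.2797…
Balance at month 10: kr 195,176.2797… × (1 + 0.008)^3 = kr 199,898.0842…
Penalty: 10 × 2% × kr 623,880.00 = kr 124,776.00
Final settlement = outstanding balance + penalty = kr 199,898.0842… + kr 124,776.00 = kr 324,674.08

kr 324,674.08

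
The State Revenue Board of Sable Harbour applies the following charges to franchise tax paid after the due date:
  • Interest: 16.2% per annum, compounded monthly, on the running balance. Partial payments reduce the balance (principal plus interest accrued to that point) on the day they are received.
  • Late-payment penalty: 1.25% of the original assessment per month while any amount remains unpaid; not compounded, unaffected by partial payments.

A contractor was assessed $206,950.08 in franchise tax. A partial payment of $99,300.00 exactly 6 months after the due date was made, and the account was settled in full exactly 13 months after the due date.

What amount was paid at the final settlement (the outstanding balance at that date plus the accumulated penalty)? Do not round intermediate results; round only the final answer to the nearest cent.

Monthly rate = 16.2% ÷ 12 = 1.35%
Balance at month 6: $206,950.0800 × (1 + 0.0135)^6 = $224,289.0734…
After $99,300.00 payment: $224,289.0734… − $99,300.00 = $124,989.0734…
Balance at month 13: $124,989.0734… × (1 + 0.0135)^7 = $137,289.8150…
Penalty: 13 × 1.25% × $206,950.08 = $33,629.39…
Final settlement = outstanding balance + penalty = $137,289.8150… + $33,629.39… = $170,919.20

$170,919.20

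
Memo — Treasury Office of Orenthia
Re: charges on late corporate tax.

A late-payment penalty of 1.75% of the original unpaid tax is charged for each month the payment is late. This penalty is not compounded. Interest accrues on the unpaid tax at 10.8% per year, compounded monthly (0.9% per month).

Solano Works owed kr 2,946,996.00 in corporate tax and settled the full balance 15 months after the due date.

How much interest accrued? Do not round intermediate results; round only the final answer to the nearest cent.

Interest: kr 2,946,996.00 × ((1 + 0.009)^15 − 1) = kr 2,946,996.00 × 0.1438458… = kr 423,913.0879…

kr 423,913.09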